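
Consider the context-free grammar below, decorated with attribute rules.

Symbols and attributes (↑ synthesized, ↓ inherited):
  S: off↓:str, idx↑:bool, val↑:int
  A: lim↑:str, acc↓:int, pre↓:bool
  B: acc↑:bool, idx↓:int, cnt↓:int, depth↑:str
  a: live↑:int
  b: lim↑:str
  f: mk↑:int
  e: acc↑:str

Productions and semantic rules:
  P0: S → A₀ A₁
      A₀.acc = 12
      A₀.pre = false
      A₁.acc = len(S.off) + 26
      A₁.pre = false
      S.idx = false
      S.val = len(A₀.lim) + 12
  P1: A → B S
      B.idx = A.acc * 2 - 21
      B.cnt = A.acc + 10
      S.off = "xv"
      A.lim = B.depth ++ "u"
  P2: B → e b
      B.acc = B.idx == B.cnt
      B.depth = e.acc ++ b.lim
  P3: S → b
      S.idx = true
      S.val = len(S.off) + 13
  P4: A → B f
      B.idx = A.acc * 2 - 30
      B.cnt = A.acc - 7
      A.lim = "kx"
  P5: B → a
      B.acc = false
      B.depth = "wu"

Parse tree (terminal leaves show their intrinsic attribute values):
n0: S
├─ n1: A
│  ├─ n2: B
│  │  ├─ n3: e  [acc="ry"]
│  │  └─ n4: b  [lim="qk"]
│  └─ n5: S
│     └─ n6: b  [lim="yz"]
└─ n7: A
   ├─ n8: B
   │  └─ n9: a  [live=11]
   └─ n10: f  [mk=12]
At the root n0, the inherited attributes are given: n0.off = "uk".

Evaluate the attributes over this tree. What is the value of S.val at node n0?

1. n0.off = "uk"  [given at root]
2. n1.acc = 12  [12]
3. n1.pre = false  [false]
4. n2.idx = 3  [A.acc * 2 - 21]
5. n2.cnt = 22  [A.acc + 10]
6. n3.acc = "ry"  [terminal]
7. n4.lim = "qk"  [terminal]
8. n2.acc = false  [B.idx == B.cnt]
9. n2.depth = "ryqk"  [e.acc ++ b.lim]
10. n5.off = "xv"  ["xv"]
11. n6.lim = "yz"  [terminal]
12. n5.idx = true  [true]
13. n5.val = 15  [len(S.off) + 13]
14. n1.lim = "ryqku"  [B.depth ++ "u"]
15. n7.acc = 28  [len(S.off) + 26]
16. n7.pre = false  [false]
17. n8.idx = 26  [A.acc * 2 - 30]
18. n8.cnt = 21  [A.acc - 7]
19. n9.live = 11  [terminal]
20. n8.acc = false  [false]
21. n8.depth = "wu"  ["wu"]
22. n10.mk = 12  [terminal]
23. n7.lim = "kx"  ["kx"]
24. n0.idx = false  [false]
25. n0.val = 17  [len(A₀.lim) + 12]

17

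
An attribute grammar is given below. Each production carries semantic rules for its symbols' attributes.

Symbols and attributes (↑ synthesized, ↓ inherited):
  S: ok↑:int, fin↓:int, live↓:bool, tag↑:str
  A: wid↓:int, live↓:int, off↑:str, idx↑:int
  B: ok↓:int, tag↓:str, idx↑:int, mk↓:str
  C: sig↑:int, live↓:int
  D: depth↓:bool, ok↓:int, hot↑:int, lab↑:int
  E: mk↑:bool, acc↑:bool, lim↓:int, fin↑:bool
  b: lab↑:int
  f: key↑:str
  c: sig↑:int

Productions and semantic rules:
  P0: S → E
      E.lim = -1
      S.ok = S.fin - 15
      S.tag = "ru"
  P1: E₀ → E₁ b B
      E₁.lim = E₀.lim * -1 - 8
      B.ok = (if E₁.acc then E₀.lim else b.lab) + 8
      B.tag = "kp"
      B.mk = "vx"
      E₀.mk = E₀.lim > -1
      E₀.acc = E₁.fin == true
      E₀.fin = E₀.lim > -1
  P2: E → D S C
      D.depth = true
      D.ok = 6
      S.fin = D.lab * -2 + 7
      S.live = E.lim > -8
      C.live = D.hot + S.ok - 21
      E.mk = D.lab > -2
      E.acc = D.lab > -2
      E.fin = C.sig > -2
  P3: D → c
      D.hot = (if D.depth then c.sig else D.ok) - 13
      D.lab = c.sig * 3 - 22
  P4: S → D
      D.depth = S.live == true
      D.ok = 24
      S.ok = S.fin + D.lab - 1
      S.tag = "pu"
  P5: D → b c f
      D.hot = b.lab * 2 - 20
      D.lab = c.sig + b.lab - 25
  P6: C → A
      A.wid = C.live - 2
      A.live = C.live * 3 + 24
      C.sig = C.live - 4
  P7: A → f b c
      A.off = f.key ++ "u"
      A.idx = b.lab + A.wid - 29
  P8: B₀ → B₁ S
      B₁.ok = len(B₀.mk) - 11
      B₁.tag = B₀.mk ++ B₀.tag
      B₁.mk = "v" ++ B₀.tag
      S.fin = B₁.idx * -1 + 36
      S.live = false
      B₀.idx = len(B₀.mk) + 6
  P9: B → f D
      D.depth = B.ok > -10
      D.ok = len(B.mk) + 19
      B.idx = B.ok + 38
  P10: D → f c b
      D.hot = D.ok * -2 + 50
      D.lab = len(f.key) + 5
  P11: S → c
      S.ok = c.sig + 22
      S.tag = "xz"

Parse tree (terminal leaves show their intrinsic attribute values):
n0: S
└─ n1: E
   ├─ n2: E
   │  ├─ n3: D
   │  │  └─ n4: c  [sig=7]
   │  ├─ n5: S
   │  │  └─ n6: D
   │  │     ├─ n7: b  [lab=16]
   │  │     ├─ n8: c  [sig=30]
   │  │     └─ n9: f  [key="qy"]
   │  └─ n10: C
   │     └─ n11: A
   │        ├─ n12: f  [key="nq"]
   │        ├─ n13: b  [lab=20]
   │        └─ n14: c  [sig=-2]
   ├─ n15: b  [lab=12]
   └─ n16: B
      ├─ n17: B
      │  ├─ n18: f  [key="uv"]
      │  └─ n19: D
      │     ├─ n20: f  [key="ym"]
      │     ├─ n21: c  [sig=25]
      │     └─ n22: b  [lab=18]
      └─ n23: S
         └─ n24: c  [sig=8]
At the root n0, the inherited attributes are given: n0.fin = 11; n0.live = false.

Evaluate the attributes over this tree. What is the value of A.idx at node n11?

1. n0.fin = 11  [given at root]
2. n0.live = false  [given at root]
3. n1.lim = -1  [-1]
4. n2.lim = -7  [E₀.lim * -1 - 8]
5. n3.depth = true  [true]
6. n3.ok = 6  [6]
7. n4.sig = 7  [terminal]
8. n3.hot = -6  [(if D.depth then c.sig else D.ok) - 13]
9. n3.lab = -1  [c.sig * 3 - 22]
10. n5.fin = 9  [D.lab * -2 + 7]
11. n5.live = true  [E.lim > -8]
12. n6.depth = true  [S.live == true]
13. n6.ok = 24  [24]
14. n7.lab = 16  [terminal]
15. n8.sig = 30  [terminal]
16. n9.key = "qy"  [terminal]
17. n6.hot = 12  [b.lab * 2 - 20]
18. n6.lab = 21  [c.sig + b.lab - 25]
19. n5.ok = 29  [S.fin + D.lab - 1]
20. n5.tag = "pu"  ["pu"]
21. n10.live = 2  [D.hot + S.ok - 21]
22. n11.wid = 0  [C.live - 2]
23. n11.live = 30  [C.live * 3 + 24]
24. n12.key = "nq"  [terminal]
25. n13.lab = 20  [terminal]
26. n14.sig = -2  [terminal]
27. n11.off = "nqu"  [f.key ++ "u"]
28. n11.idx = -9  [b.lab + A.wid - 29]
29. n10.sig = -2  [C.live - 4]
30. n2.mk = true  [D.lab > -2]
31. n2.acc = true  [D.lab > -2]
32. n2.fin = false  [C.sig > -2]
33. n15.lab = 12  [terminal]
34. n16.ok = 7  [(if E₁.acc then E₀.lim else b.lab) + 8]
35. n16.tag = "kp"  ["kp"]
36. n16.mk = "vx"  ["vx"]
37. n17.ok = -9  [len(B₀.mk) - 11]
38. n17.tag = "vxkp"  [B₀.mk ++ B₀.tag]
39. n17.mk = "vkp"  ["v" ++ B₀.tag]
40. n18.key = "uv"  [terminal]
41. n19.depth = true  [B.ok > -10]
42. n19.ok = 22  [len(B.mk) + 19]
43. n20.key = "ym"  [terminal]
44. n21.sig = 25  [terminal]
45. n22.lab = 18  [terminal]
46. n19.hot = 6  [D.ok * -2 + 50]
47. n19.lab = 7  [len(f.key) + 5]
48. n17.idx = 29  [B.ok + 38]
49. n23.fin = 7  [B₁.idx * -1 + 36]
50. n23.live = false  [false]
51. n24.sig = 8  [terminal]
52. n23.ok = 30  [c.sig + 22]
53. n23.tag = "xz"  ["xz"]
54. n16.idx = 8  [len(B₀.mk) + 6]
55. n1.mk = false  [E₀.lim > -1]
56. n1.acc = false  [E₁.fin == true]
57. n1.fin = false  [E₀.lim > -1]
58. n0.ok = -4  [S.fin - 15]
59. n0.tag = "ru"  ["ru"]

-9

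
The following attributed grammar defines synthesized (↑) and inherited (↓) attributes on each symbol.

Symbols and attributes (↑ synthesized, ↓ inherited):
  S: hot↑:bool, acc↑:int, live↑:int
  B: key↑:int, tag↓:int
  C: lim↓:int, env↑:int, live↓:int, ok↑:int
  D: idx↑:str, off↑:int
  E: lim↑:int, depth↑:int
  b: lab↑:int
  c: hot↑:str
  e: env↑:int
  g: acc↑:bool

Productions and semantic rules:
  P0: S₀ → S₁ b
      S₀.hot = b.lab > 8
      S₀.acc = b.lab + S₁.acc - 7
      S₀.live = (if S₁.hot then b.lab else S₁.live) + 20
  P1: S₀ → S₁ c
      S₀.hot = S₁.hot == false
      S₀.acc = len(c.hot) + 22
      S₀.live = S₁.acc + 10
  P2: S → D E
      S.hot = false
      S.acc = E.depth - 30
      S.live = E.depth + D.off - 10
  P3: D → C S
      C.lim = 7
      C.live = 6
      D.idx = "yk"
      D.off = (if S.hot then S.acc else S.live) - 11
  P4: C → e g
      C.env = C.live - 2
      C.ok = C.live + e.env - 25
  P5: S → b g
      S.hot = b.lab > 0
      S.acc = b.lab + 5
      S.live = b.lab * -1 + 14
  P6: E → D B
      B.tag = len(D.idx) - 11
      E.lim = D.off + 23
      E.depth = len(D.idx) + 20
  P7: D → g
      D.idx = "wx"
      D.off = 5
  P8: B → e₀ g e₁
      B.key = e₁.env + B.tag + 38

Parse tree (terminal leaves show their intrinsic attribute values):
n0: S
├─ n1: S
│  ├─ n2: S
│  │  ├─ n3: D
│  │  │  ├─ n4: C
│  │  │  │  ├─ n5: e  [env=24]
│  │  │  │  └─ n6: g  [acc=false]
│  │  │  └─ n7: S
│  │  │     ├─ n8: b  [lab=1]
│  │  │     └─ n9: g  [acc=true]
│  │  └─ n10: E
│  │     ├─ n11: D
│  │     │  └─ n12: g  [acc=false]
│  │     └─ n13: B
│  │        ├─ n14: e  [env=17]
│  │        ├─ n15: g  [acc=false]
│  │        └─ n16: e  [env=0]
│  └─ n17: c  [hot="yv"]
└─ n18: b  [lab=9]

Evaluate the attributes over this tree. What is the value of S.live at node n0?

29

1. n4.lim = 7  [7]
2. n4.live = 6  [6]
3. n5.env = 24  [terminal]
4. n6.acc = false  [terminal]
5. n4.env = 4  [C.live - 2]
6. n4.ok = 5  [C.live + e.env - 25]
7. n8.lab = 1  [terminal]
8. n9.acc = true  [terminal]
9. n7.hot = true  [b.lab > 0]
10. n7.acc = 6  [b.lab + 5]
11. n7.live = 13  [b.lab * -1 + 14]
12. n3.idx = "yk"  ["yk"]
13. n3.off = -5  [(if S.hot then S.acc else S.live) - 11]
14. n12.acc = false  [terminal]
15. n11.idx = "wx"  ["wx"]
16. n11.off = 5  [5]
17. n13.tag = -9  [len(D.idx) - 11]
18. n14.env = 17  [terminal]
19. n15.acc = false  [terminal]
20. n16.env = 0  [terminal]
21. n13.key = 29  [e₁.env + B.tag + 38]
22. n10.lim = 28  [D.off + 23]
23. n10.depth = 22  [len(D.idx) + 20]
24. n2.hot = false  [false]
25. n2.acc = -8  [E.depth - 30]
26. n2.live = 7  [E.depth + D.off - 10]
27. n17.hot = "yv"  [terminal]
28. n1.hot = true  [S₁.hot == false]
29. n1.acc = 24  [len(c.hot) + 22]
30. n1.live = 2  [S₁.acc + 10]
31. n18.lab = 9  [terminal]
32. n0.hot = true  [b.lab > 8]
33. n0.acc = 26  [b.lab + S₁.acc - 7]
34. n0.live = 29  [(if S₁.hot then b.lab else S₁.live) + 20]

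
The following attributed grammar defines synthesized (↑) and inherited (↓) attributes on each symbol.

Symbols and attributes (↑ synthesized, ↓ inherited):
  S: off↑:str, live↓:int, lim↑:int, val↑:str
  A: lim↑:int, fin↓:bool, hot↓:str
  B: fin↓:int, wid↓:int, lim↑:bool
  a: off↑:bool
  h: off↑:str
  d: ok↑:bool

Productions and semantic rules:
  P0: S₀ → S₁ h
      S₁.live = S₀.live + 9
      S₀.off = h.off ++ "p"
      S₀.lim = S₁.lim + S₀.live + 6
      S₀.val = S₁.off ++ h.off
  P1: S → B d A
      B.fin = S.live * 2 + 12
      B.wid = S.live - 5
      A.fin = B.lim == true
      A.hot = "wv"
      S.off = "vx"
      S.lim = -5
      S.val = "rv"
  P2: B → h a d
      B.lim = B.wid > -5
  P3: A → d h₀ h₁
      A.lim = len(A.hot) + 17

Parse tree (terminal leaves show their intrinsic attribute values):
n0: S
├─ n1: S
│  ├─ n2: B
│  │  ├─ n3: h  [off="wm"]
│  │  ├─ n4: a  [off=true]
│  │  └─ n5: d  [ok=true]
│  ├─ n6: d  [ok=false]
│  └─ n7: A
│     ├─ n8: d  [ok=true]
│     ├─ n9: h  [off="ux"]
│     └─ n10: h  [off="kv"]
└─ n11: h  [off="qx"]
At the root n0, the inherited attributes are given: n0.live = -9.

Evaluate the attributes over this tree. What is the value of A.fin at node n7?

1. n0.live = -9  [given at root]
2. n1.live = 0  [S₀.live + 9]
3. n2.fin = 12  [S.live * 2 + 12]
4. n2.wid = -5  [S.live - 5]
5. n3.off = "wm"  [terminal]
6. n4.off = true  [terminal]
7. n5.ok = true  [terminal]
8. n2.lim = false  [B.wid > -5]
9. n6.ok = false  [terminal]
10. n7.fin = false  [B.lim == true]
11. n7.hot = "wv"  ["wv"]
12. n8.ok = true  [terminal]
13. n9.off = "ux"  [terminal]
14. n10.off = "kv"  [terminal]
15. n7.lim = 19  [len(A.hot) + 17]
16. n1.off = "vx"  ["vx"]
17. n1.lim = -5  [-5]
18. n1.val = "rv"  ["rv"]
19. n11.off = "qx"  [terminal]
20. n0.off = "qxp"  [h.off ++ "p"]
21. n0.lim = -8  [S₁.lim + S₀.live + 6]
22. n0.val = "vxqx"  [S₁.off ++ h.off]

false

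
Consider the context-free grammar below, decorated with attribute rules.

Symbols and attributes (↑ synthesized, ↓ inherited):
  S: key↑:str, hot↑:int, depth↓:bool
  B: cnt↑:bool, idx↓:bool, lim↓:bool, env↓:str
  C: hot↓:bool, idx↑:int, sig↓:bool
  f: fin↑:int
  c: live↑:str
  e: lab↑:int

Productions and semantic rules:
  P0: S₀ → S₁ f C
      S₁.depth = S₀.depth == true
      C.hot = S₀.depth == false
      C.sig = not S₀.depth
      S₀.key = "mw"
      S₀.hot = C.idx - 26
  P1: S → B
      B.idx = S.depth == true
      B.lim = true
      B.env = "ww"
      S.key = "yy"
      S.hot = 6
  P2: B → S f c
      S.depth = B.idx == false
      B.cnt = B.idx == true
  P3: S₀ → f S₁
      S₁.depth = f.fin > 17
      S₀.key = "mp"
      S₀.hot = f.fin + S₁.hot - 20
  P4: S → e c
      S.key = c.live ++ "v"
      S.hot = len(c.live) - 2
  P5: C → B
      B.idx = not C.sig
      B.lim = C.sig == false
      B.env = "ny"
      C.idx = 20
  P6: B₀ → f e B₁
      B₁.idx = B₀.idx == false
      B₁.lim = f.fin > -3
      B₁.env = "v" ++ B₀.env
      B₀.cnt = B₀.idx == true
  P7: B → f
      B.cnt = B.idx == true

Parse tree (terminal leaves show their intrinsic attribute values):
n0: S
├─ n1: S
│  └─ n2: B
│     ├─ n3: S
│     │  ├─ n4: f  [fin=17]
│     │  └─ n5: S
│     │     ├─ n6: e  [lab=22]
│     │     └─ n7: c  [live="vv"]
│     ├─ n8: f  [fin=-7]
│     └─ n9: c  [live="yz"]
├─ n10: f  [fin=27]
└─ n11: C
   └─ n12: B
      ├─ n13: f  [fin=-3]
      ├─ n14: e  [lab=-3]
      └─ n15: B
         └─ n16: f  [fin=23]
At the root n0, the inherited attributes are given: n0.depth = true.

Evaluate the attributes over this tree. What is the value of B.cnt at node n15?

false

1. n0.depth = true  [given at root]
2. n1.depth = true  [S₀.depth == true]
3. n2.idx = true  [S.depth == true]
4. n2.lim = true  [true]
5. n2.env = "ww"  ["ww"]
6. n3.depth = false  [B.idx == false]
7. n4.fin = 17  [terminal]
8. n5.depth = false  [f.fin > 17]
9. n6.lab = 22  [terminal]
10. n7.live = "vv"  [terminal]
11. n5.key = "vvv"  [c.live ++ "v"]
12. n5.hot = 0  [len(c.live) - 2]
13. n3.key = "mp"  ["mp"]
14. n3.hot = -3  [f.fin + S₁.hot - 20]
15. n8.fin = -7  [terminal]
16. n9.live = "yz"  [terminal]
17. n2.cnt = true  [B.idx == true]
18. n1.key = "yy"  ["yy"]
19. n1.hot = 6  [6]
20. n10.fin = 27  [terminal]
21. n11.hot = false  [S₀.depth == false]
22. n11.sig = false  [not S₀.depth]
23. n12.idx = true  [not C.sig]
24. n12.lim = true  [C.sig == false]
25. n12.env = "ny"  ["ny"]
26. n13.fin = -3  [terminal]
27. n14.lab = -3  [terminal]
28. n15.idx = false  [B₀.idx == false]
29. n15.lim = false  [f.fin > -3]
30. n15.env = "vny"  ["v" ++ B₀.env]
31. n16.fin = 23  [terminal]
32. n15.cnt = false  [B.idx == true]
33. n12.cnt = true  [B₀.idx == true]
34. n11.idx = 20  [20]
35. n0.key = "mw"  ["mw"]
36. n0.hot = -6  [C.idx - 26]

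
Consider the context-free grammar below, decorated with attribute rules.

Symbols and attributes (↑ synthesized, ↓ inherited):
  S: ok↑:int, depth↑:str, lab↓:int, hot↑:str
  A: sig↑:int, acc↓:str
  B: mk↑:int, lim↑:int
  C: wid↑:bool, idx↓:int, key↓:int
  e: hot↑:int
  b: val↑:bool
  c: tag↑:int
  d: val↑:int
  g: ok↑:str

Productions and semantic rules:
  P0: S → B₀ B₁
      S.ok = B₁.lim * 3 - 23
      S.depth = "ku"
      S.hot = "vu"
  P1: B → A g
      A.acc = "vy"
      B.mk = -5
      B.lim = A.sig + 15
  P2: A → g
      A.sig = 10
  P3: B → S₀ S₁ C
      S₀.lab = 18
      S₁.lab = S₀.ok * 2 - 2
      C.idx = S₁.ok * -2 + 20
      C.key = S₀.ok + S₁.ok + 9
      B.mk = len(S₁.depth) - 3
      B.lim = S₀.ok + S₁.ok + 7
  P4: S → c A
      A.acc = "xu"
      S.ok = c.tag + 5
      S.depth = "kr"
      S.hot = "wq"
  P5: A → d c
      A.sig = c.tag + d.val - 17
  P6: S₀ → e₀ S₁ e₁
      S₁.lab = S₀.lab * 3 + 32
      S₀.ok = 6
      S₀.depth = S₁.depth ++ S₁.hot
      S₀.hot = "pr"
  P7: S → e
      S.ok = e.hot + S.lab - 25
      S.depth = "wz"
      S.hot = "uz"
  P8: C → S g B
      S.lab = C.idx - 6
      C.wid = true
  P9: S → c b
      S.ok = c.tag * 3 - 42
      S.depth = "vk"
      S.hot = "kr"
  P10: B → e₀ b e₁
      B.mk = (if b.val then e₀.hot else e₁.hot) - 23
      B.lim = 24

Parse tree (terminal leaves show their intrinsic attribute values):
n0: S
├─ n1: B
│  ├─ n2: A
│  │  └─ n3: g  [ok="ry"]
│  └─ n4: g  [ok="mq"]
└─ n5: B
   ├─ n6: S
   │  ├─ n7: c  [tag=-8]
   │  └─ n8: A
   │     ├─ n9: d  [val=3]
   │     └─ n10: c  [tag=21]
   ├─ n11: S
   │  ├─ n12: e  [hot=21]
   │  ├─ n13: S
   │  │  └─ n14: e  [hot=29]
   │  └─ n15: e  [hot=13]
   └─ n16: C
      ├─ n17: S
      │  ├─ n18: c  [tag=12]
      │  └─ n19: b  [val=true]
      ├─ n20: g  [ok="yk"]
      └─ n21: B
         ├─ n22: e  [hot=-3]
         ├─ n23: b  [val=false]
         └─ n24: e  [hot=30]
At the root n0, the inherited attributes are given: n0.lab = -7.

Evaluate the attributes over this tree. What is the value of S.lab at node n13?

8

1. n0.lab = -7  [given at root]
2. n2.acc = "vy"  ["vy"]
3. n3.ok = "ry"  [terminal]
4. n2.sig = 10  [10]
5. n4.ok = "mq"  [terminal]
6. n1.mk = -5  [-5]
7. n1.lim = 25  [A.sig + 15]
8. n6.lab = 18  [18]
9. n7.tag = -8  [terminal]
10. n8.acc = "xu"  ["xu"]
11. n9.val = 3  [terminal]
12. n10.tag = 21  [terminal]
13. n8.sig = 7  [c.tag + d.val - 17]
14. n6.ok = -3  [c.tag + 5]
15. n6.depth = "kr"  ["kr"]
16. n6.hot = "wq"  ["wq"]
17. n11.lab = -8  [S₀.ok * 2 - 2]
18. n12.hot = 21  [terminal]
19. n13.lab = 8  [S₀.lab * 3 + 32]
20. n14.hot = 29  [terminal]
21. n13.ok = 12  [e.hot + S.lab - 25]
22. n13.depth = "wz"  ["wz"]
23. n13.hot = "uz"  ["uz"]
24. n15.hot = 13  [terminal]
25. n11.ok = 6  [6]
26. n11.depth = "wzuz"  [S₁.depth ++ S₁.hot]
27. n11.hot = "pr"  ["pr"]
28. n16.idx = 8  [S₁.ok * -2 + 20]
29. n16.key = 12  [S₀.ok + S₁.ok + 9]
30. n17.lab = 2  [C.idx - 6]
31. n18.tag = 12  [terminal]
32. n19.val = true  [terminal]
33. n17.ok = -6  [c.tag * 3 - 42]
34. n17.depth = "vk"  ["vk"]
35. n17.hot = "kr"  ["kr"]
36. n20.ok = "yk"  [terminal]
37. n22.hot = -3  [terminal]
38. n23.val = false  [terminal]
39. n24.hot = 30  [terminal]
40. n21.mk = 7  [(if b.val then e₀.hot else e₁.hot) - 23]
41. n21.lim = 24  [24]
42. n16.wid = true  [true]
43. n5.mk = 1  [len(S₁.depth) - 3]
44. n5.lim = 10  [S₀.ok + S₁.ok + 7]
45. n0.ok = 7  [B₁.lim * 3 - 23]
46. n0.depth = "ku"  ["ku"]
47. n0.hot = "vu"  ["vu"]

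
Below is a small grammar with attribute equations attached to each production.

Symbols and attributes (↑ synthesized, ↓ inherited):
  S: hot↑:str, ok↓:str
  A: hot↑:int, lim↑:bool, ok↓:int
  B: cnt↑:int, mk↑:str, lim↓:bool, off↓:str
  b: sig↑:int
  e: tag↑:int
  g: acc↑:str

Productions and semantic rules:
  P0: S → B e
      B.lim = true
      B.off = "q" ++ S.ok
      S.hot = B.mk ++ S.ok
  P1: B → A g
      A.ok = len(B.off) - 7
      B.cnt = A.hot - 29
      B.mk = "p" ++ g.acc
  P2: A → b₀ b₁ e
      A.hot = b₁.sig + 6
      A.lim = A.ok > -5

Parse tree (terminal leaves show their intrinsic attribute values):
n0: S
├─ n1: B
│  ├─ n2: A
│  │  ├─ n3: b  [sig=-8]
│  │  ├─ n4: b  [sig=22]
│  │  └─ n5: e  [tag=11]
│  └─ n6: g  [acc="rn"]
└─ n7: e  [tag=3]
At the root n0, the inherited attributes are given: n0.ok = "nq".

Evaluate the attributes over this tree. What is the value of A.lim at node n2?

1. n0.ok = "nq"  [given at root]
2. n1.lim = true  [true]
3. n1.off = "qnq"  ["q" ++ S.ok]
4. n2.ok = -4  [len(B.off) - 7]
5. n3.sig = -8  [terminal]
6. n4.sig = 22  [terminal]
7. n5.tag = 11  [terminal]
8. n2.hot = 28  [b₁.sig + 6]
9. n2.lim = true  [A.ok > -5]
10. n6.acc = "rn"  [terminal]
11. n1.cnt = -1  [A.hot - 29]
12. n1.mk = "prn"  ["p" ++ g.acc]
13. n7.tag = 3  [terminal]
14. n0.hot = "prnnq"  [B.mk ++ S.ok]

true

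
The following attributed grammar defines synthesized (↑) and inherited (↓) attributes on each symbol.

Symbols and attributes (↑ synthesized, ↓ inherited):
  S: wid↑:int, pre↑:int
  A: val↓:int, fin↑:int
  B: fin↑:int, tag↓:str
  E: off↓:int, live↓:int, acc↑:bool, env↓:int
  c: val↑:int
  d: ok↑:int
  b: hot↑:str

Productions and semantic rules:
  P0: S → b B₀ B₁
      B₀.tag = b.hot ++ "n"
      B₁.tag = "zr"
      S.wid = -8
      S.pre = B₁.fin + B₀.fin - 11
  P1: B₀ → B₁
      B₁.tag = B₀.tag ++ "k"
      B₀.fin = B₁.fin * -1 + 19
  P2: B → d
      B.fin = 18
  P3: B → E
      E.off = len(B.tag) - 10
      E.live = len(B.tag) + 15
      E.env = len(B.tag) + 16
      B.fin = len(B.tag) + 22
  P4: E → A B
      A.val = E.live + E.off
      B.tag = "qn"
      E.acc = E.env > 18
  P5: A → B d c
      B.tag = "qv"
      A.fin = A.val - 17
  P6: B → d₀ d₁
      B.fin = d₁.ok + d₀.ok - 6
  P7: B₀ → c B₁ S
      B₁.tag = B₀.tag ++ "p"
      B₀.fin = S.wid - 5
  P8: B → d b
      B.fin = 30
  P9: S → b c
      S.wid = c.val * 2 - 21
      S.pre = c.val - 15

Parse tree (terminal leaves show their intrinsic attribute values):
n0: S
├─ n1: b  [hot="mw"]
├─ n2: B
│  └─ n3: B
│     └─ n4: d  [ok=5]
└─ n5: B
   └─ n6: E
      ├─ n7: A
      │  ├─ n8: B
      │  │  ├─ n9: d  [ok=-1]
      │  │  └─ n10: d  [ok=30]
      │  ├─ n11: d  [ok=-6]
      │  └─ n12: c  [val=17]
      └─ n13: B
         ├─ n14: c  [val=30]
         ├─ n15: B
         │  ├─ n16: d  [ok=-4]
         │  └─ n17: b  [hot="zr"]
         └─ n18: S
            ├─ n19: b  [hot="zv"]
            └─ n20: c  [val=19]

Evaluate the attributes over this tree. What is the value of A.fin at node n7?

1. n1.hot = "mw"  [terminal]
2. n2.tag = "mwn"  [b.hot ++ "n"]
3. n3.tag = "mwnk"  [B₀.tag ++ "k"]
4. n4.ok = 5  [terminal]
5. n3.fin = 18  [18]
6. n2.fin = 1  [B₁.fin * -1 + 19]
7. n5.tag = "zr"  ["zr"]
8. n6.off = -8  [len(B.tag) - 10]
9. n6.live = 17  [len(B.tag) + 15]
10. n6.env = 18  [len(B.tag) + 16]
11. n7.val = 9  [E.live + E.off]
12. n8.tag = "qv"  ["qv"]
13. n9.ok = -1  [terminal]
14. n10.ok = 30  [terminal]
15. n8.fin = 23  [d₁.ok + d₀.ok - 6]
16. n11.ok = -6  [terminal]
17. n12.val = 17  [terminal]
18. n7.fin = -8  [A.val - 17]
19. n13.tag = "qn"  ["qn"]
20. n14.val = 30  [terminal]
21. n15.tag = "qnp"  [B₀.tag ++ "p"]
22. n16.ok = -4  [terminal]
23. n17.hot = "zr"  [terminal]
24. n15.fin = 30  [30]
25. n19.hot = "zv"  [terminal]
26. n20.val = 19  [terminal]
27. n18.wid = 17  [c.val * 2 - 21]
28. n18.pre = 4  [c.val - 15]
29. n13.fin = 12  [S.wid - 5]
30. n6.acc = false  [E.env > 18]
31. n5.fin = 24  [len(B.tag) + 22]
32. n0.wid = -8  [-8]
33. n0.pre = 14  [B₁.fin + B₀.fin - 11]

-8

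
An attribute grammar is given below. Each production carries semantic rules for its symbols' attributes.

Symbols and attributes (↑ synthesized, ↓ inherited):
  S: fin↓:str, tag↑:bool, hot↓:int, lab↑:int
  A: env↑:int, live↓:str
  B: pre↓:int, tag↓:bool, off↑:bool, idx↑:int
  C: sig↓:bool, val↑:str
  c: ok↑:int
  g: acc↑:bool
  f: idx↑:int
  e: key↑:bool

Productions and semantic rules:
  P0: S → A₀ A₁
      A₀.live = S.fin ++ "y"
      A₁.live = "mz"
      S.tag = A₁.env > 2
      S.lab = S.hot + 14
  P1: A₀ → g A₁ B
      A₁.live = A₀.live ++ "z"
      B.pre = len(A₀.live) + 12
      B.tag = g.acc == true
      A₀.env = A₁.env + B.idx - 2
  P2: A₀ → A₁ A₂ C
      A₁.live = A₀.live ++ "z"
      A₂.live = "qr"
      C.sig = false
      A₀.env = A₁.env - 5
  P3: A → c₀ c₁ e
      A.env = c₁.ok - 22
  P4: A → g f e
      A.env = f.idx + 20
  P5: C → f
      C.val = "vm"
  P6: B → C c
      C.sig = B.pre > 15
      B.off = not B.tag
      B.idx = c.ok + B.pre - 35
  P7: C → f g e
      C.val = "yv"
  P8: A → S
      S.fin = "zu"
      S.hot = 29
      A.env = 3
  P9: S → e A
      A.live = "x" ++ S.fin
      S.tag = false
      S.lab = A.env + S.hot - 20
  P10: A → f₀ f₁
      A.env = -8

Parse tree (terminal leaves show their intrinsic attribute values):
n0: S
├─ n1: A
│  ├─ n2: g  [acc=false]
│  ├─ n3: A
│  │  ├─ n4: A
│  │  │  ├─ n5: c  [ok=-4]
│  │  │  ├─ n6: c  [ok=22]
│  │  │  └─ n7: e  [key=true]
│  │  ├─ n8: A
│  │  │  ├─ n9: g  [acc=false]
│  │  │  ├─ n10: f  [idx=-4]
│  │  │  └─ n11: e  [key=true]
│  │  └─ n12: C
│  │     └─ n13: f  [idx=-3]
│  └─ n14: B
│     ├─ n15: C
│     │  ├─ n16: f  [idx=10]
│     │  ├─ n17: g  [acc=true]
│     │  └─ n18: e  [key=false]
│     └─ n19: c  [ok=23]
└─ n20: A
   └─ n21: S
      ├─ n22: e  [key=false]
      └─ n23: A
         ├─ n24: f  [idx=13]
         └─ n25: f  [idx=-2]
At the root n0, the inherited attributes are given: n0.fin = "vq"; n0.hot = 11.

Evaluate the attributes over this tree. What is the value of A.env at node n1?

1. n0.fin = "vq"  [given at root]
2. n0.hot = 11  [given at root]
3. n1.live = "vqy"  [S.fin ++ "y"]
4. n2.acc = false  [terminal]
5. n3.live = "vqyz"  [A₀.live ++ "z"]
6. n4.live = "vqyzz"  [A₀.live ++ "z"]
7. n5.ok = -4  [terminal]
8. n6.ok = 22  [terminal]
9. n7.key = true  [terminal]
10. n4.env = 0  [c₁.ok - 22]
11. n8.live = "qr"  ["qr"]
12. n9.acc = false  [terminal]
13. n10.idx = -4  [terminal]
14. n11.key = true  [terminal]
15. n8.env = 16  [f.idx + 20]
16. n12.sig = false  [false]
17. n13.idx = -3  [terminal]
18. n12.val = "vm"  ["vm"]
19. n3.env = -5  [A₁.env - 5]
20. n14.pre = 15  [len(A₀.live) + 12]
21. n14.tag = false  [g.acc == true]
22. n15.sig = false  [B.pre > 15]
23. n16.idx = 10  [terminal]
24. n17.acc = true  [terminal]
25. n18.key = false  [terminal]
26. n15.val = "yv"  ["yv"]
27. n19.ok = 23  [terminal]
28. n14.off = true  [not B.tag]
29. n14.idx = 3  [c.ok + B.pre - 35]
30. n1.env = -4  [A₁.env + B.idx - 2]
31. n20.live = "mz"  ["mz"]
32. n21.fin = "zu"  ["zu"]
33. n21.hot = 29  [29]
34. n22.key = false  [terminal]
35. n23.live = "xzu"  ["x" ++ S.fin]
36. n24.idx = 13  [terminal]
37. n25.idx = -2  [terminal]
38. n23.env = -8  [-8]
39. n21.tag = false  [false]
40. n21.lab = 1  [A.env + S.hot - 20]
41. n20.env = 3  [3]
42. n0.tag = true  [A₁.env > 2]
43. n0.lab = 25  [S.hot + 14]

-4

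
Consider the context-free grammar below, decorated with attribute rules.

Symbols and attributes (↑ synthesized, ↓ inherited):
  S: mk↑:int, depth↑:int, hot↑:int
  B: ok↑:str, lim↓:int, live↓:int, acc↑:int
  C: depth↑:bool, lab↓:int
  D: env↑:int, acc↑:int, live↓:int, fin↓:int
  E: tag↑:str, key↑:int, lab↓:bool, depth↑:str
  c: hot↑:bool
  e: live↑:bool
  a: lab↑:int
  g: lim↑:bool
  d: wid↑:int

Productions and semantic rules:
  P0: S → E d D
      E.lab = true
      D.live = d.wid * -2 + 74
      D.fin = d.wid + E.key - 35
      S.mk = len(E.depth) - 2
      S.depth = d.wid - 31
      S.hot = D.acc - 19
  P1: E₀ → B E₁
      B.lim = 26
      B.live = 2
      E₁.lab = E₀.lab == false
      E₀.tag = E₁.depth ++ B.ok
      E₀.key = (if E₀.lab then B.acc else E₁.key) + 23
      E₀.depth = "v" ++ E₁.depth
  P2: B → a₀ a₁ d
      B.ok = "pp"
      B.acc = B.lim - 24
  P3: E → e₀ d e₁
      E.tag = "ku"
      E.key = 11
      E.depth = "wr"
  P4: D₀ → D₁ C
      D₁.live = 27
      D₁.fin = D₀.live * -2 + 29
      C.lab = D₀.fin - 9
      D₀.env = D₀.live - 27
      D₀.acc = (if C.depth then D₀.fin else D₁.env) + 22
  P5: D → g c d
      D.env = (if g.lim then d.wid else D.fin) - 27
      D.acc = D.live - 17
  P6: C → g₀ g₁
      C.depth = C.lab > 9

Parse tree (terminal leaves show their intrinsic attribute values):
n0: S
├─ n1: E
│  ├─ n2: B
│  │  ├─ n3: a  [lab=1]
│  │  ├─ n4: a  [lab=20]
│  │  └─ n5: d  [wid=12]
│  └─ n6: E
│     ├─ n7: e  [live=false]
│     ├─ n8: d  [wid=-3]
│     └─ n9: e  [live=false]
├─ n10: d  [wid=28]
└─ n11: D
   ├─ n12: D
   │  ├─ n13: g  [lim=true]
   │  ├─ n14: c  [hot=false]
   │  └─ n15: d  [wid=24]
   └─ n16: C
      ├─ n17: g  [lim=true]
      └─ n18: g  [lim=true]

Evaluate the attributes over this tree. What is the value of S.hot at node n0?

0

1. n1.lab = true  [true]
2. n2.lim = 26  [26]
3. n2.live = 2  [2]
4. n3.lab = 1  [terminal]
5. n4.lab = 20  [terminal]
6. n5.wid = 12  [terminal]
7. n2.ok = "pp"  ["pp"]
8. n2.acc = 2  [B.lim - 24]
9. n6.lab = false  [E₀.lab == false]
10. n7.live = false  [terminal]
11. n8.wid = -3  [terminal]
12. n9.live = false  [terminal]
13. n6.tag = "ku"  ["ku"]
14. n6.key = 11  [11]
15. n6.depth = "wr"  ["wr"]
16. n1.tag = "wrpp"  [E₁.depth ++ B.ok]
17. n1.key = 25  [(if E₀.lab then B.acc else E₁.key) + 23]
18. n1.depth = "vwr"  ["v" ++ E₁.depth]
19. n10.wid = 28  [terminal]
20. n11.live = 18  [d.wid * -2 + 74]
21. n11.fin = 18  [d.wid + E.key - 35]
22. n12.live = 27  [27]
23. n12.fin = -7  [D₀.live * -2 + 29]
24. n13.lim = true  [terminal]
25. n14.hot = false  [terminal]
26. n15.wid = 24  [terminal]
27. n12.env = -3  [(if g.lim then d.wid else D.fin) - 27]
28. n12.acc = 10  [D.live - 17]
29. n16.lab = 9  [D₀.fin - 9]
30. n17.lim = true  [terminal]
31. n18.lim = true  [terminal]
32. n16.depth = false  [C.lab > 9]
33. n11.env = -9  [D₀.live - 27]
34. n11.acc = 19  [(if C.depth then D₀.fin else D₁.env) + 22]
35. n0.mk = 1  [len(E.depth) - 2]
36. n0.depth = -3  [d.wid - 31]
37. n0.hot = 0  [D.acc - 19]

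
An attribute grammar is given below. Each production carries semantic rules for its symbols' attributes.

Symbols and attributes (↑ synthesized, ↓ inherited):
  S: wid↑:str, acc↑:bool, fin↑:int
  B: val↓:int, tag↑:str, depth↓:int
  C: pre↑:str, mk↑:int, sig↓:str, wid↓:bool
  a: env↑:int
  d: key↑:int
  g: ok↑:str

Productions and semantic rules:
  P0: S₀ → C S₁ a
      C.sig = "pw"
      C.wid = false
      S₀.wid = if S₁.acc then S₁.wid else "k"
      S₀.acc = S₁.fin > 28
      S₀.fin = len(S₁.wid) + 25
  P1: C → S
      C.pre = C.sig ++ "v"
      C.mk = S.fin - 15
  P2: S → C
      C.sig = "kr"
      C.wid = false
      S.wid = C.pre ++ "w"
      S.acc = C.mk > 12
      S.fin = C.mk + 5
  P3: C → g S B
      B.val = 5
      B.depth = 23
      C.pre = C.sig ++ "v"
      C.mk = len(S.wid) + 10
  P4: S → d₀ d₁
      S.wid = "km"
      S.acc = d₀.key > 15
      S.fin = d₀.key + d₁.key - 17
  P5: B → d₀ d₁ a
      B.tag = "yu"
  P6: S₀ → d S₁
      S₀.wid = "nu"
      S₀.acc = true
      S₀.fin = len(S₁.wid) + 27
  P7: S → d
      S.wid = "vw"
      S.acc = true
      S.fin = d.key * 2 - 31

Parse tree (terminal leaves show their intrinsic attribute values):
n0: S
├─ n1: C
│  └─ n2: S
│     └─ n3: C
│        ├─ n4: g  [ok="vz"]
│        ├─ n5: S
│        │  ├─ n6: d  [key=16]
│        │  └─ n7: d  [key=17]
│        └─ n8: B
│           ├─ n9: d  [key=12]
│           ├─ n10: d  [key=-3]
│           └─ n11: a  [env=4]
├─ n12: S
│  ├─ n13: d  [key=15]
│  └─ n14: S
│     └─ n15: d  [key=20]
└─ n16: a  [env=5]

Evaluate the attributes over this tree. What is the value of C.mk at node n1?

2

1. n1.sig = "pw"  ["pw"]
2. n1.wid = false  [false]
3. n3.sig = "kr"  ["kr"]
4. n3.wid = false  [false]
5. n4.ok = "vz"  [terminal]
6. n6.key = 16  [terminal]
7. n7.key = 17  [terminal]
8. n5.wid = "km"  ["km"]
9. n5.acc = true  [d₀.key > 15]
10. n5.fin = 16  [d₀.key + d₁.key - 17]
11. n8.val = 5  [5]
12. n8.depth = 23  [23]
13. n9.key = 12  [terminal]
14. n10.key = -3  [terminal]
15. n11.env = 4  [terminal]
16. n8.tag = "yu"  ["yu"]
17. n3.pre = "krv"  [C.sig ++ "v"]
18. n3.mk = 12  [len(S.wid) + 10]
19. n2.wid = "krvw"  [C.pre ++ "w"]
20. n2.acc = false  [C.mk > 12]
21. n2.fin = 17  [C.mk + 5]
22. n1.pre = "pwv"  [C.sig ++ "v"]
23. n1.mk = 2  [S.fin - 15]
24. n13.key = 15  [terminal]
25. n15.key = 20  [terminal]
26. n14.wid = "vw"  ["vw"]
27. n14.acc = true  [true]
28. n14.fin = 9  [d.key * 2 - 31]
29. n12.wid = "nu"  ["nu"]
30. n12.acc = true  [true]
31. n12.fin = 29  [len(S₁.wid) + 27]
32. n16.env = 5  [terminal]
33. n0.wid = "nu"  [if S₁.acc then S₁.wid else "k"]
34. n0.acc = true  [S₁.fin > 28]
35. n0.fin = 27  [len(S₁.wid) + 25]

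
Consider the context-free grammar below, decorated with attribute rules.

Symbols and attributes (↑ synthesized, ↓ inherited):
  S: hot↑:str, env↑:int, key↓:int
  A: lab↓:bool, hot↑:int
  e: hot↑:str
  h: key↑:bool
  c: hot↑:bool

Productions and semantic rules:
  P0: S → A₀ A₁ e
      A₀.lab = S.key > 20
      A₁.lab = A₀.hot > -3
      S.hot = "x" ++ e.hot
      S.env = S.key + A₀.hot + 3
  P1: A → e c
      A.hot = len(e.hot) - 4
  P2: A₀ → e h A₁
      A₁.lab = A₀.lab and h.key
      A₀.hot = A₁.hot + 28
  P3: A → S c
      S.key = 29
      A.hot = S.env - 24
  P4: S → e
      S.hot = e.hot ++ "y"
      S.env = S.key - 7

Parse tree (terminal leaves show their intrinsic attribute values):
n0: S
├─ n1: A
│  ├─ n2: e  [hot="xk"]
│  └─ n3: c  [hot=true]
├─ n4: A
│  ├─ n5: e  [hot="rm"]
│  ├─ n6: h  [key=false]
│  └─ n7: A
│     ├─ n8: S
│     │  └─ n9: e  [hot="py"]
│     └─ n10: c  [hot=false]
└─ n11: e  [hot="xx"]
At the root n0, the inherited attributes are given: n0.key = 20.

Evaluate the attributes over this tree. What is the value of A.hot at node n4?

1. n0.key = 20  [given at root]
2. n1.lab = false  [S.key > 20]
3. n2.hot = "xk"  [terminal]
4. n3.hot = true  [terminal]
5. n1.hot = -2  [len(e.hot) - 4]
6. n4.lab = true  [A₀.hot > -3]
7. n5.hot = "rm"  [terminal]
8. n6.key = false  [terminal]
9. n7.lab = false  [A₀.lab and h.key]
10. n8.key = 29  [29]
11. n9.hot = "py"  [terminal]
12. n8.hot = "pyy"  [e.hot ++ "y"]
13. n8.env = 22  [S.key - 7]
14. n10.hot = false  [terminal]
15. n7.hot = -2  [S.env - 24]
16. n4.hot = 26  [A₁.hot + 28]
17. n11.hot = "xx"  [terminal]
18. n0.hot = "xxx"  ["x" ++ e.hot]
19. n0.env = 21  [S.key + A₀.hot + 3]

26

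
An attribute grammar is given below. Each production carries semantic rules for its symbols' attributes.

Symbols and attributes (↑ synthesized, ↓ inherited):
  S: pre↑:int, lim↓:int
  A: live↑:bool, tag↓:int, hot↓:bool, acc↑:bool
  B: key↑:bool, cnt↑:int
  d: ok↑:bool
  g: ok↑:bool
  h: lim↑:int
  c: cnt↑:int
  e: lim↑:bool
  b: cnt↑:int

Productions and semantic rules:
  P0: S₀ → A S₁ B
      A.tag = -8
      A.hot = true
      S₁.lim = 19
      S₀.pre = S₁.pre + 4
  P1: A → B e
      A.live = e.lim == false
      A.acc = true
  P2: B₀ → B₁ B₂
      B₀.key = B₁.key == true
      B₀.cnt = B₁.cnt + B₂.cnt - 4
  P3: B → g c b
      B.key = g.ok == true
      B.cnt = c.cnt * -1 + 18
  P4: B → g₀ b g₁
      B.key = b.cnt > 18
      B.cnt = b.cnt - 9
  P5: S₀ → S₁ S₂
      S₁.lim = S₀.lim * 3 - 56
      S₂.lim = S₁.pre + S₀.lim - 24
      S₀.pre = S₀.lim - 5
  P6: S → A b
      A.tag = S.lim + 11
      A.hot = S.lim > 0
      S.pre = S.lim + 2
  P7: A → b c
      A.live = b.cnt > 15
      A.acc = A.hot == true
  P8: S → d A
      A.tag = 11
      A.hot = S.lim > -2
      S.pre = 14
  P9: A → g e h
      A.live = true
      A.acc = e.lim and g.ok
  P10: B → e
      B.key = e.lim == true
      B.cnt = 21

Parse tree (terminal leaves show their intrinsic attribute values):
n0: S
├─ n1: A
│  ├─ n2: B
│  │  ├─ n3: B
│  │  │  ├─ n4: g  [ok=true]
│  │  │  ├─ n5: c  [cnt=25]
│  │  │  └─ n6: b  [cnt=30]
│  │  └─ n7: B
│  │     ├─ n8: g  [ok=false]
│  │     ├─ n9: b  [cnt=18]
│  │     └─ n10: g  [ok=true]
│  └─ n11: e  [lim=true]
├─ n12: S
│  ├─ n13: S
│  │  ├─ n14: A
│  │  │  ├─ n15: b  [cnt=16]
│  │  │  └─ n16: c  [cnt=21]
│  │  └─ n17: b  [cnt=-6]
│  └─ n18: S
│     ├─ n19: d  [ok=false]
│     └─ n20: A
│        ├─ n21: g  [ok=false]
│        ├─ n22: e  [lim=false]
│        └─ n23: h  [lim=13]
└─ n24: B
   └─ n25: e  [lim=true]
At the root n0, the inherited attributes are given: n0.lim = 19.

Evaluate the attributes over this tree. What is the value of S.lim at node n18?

1. n0.lim = 19  [given at root]
2. n1.tag = -8  [-8]
3. n1.hot = true  [true]
4. n4.ok = true  [terminal]
5. n5.cnt = 25  [terminal]
6. n6.cnt = 30  [terminal]
7. n3.key = true  [g.ok == true]
8. n3.cnt = -7  [c.cnt * -1 + 18]
9. n8.ok = false  [terminal]
10. n9.cnt = 18  [terminal]
11. n10.ok = true  [terminal]
12. n7.key = false  [b.cnt > 18]
13. n7.cnt = 9  [b.cnt - 9]
14. n2.key = true  [B₁.key == true]
15. n2.cnt = -2  [B₁.cnt + B₂.cnt - 4]
16. n11.lim = true  [terminal]
17. n1.live = false  [e.lim == false]
18. n1.acc = true  [true]
19. n12.lim = 19  [19]
20. n13.lim = 1  [S₀.lim * 3 - 56]
21. n14.tag = 12  [S.lim + 11]
22. n14.hot = true  [S.lim > 0]
23. n15.cnt = 16  [terminal]
24. n16.cnt = 21  [terminal]
25. n14.live = true  [b.cnt > 15]
26. n14.acc = true  [A.hot == true]
27. n17.cnt = -6  [terminal]
28. n13.pre = 3  [S.lim + 2]
29. n18.lim = -2  [S₁.pre + S₀.lim - 24]
30. n19.ok = false  [terminal]
31. n20.tag = 11  [11]
32. n20.hot = false  [S.lim > -2]
33. n21.ok = false  [terminal]
34. n22.lim = false  [terminal]
35. n23.lim = 13  [terminal]
36. n20.live = true  [true]
37. n20.acc = false  [e.lim and g.ok]
38. n18.pre = 14  [14]
39. n12.pre = 14  [S₀.lim - 5]
40. n25.lim = true  [terminal]
41. n24.key = true  [e.lim == true]
42. n24.cnt = 21  [21]
43. n0.pre = 18  [S₁.pre + 4]

-2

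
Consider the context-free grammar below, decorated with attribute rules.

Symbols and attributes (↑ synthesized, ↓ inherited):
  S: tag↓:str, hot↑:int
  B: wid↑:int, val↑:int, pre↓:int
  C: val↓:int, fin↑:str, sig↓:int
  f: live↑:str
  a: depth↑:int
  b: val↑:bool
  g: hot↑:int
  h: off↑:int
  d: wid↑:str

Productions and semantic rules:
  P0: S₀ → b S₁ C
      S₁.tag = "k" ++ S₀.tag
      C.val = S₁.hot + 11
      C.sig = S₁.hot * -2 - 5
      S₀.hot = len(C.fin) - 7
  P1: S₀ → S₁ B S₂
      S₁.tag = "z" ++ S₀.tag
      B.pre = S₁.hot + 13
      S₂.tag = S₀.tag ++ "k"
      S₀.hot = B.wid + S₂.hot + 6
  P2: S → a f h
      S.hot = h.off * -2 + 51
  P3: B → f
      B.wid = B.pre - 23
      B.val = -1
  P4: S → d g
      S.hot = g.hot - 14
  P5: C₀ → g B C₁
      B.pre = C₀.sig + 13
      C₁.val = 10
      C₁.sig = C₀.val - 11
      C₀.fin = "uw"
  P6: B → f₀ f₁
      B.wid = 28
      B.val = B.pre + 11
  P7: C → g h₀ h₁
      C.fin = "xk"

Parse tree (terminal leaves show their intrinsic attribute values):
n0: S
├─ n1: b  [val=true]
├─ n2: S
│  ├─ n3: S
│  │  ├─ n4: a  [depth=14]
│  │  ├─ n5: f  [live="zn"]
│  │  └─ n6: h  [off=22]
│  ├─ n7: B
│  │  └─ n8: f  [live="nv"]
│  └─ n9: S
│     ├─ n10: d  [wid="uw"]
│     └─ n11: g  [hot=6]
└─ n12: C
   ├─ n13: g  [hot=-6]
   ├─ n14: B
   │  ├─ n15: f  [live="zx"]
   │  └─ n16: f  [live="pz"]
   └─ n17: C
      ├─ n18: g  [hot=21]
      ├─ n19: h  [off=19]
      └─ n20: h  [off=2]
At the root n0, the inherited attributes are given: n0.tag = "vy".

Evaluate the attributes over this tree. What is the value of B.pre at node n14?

1. n0.tag = "vy"  [given at root]
2. n1.val = true  [terminal]
3. n2.tag = "kvy"  ["k" ++ S₀.tag]
4. n3.tag = "zkvy"  ["z" ++ S₀.tag]
5. n4.depth = 14  [terminal]
6. n5.live = "zn"  [terminal]
7. n6.off = 22  [terminal]
8. n3.hot = 7  [h.off * -2 + 51]
9. n7.pre = 20  [S₁.hot + 13]
10. n8.live = "nv"  [terminal]
11. n7.wid = -3  [B.pre - 23]
12. n7.val = -1  [-1]
13. n9.tag = "kvyk"  [S₀.tag ++ "k"]
14. n10.wid = "uw"  [terminal]
15. n11.hot = 6  [terminal]
16. n9.hot = -8  [g.hot - 14]
17. n2.hot = -5  [B.wid + S₂.hot + 6]
18. n12.val = 6  [S₁.hot + 11]
19. n12.sig = 5  [S₁.hot * -2 - 5]
20. n13.hot = -6  [terminal]
21. n14.pre = 18  [C₀.sig + 13]
22. n15.live = "zx"  [terminal]
23. n16.live = "pz"  [terminal]
24. n14.wid = 28  [28]
25. n14.val = 29  [B.pre + 11]
26. n17.val = 10  [10]
27. n17.sig = -5  [C₀.val - 11]
28. n18.hot = 21  [terminal]
29. n19.off = 19  [terminal]
30. n20.off = 2  [terminal]
31. n17.fin = "xk"  ["xk"]
32. n12.fin = "uw"  ["uw"]
33. n0.hot = -5  [len(C.fin) - 7]

18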